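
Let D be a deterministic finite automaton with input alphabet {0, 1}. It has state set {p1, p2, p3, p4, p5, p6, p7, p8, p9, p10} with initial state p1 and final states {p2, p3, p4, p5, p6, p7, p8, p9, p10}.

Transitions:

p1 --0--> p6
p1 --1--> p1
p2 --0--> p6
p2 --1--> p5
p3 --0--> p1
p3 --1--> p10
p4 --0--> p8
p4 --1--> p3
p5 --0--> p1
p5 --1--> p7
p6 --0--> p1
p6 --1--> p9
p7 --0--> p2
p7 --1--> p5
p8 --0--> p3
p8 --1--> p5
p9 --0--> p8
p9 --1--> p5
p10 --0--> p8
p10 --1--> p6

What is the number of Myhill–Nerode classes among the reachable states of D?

States {p4} cannot be reached from the start state, so discard them.
Start with accepting vs non-accepting: {p2,p3,p5,p6,p7,p8,p9,p10} | {p1}.
Split {p2,p3,p5,p6,p7,p8,p9,p10} by δ(·,0) → {p2,p7,p8,p9,p10} and {p3,p5,p6}.
On input 0, block {p2,p7,p8,p9,p10} splits into {p7,p9,p10} and {p2,p8}.
Stable partition: {p7,p9,p10} | {p1} | {p3,p5,p6} | {p2,p8} — 4 equivalence classes.

4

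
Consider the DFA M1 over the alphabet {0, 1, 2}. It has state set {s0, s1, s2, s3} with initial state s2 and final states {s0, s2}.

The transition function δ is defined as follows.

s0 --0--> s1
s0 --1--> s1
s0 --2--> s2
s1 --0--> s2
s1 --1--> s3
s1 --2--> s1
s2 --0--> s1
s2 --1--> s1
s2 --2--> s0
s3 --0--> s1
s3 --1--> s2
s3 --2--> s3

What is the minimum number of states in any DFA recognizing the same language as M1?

All states are reachable from the start state.
P0 = {s0,s2} | {s1,s3}.
Split {s1,s3} by δ(·,0) → {s1} and {s3}.
No further refinement is possible. Final partition (3 blocks): {s0,s2} | {s1} | {s3}.

3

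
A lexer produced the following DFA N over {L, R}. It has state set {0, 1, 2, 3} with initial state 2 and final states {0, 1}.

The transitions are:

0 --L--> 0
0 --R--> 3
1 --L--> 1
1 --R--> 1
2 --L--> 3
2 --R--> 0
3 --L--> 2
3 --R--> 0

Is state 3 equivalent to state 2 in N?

Yes

First remove the unreachable states {1}; 3 states remain.
P0 = {0} | {2,3}.
No further refinement is possible. Final partition (2 blocks): {0} | {2,3}.
3 and 2 lie in the same block of the stable partition, so they are equivalent — no string distinguishes them.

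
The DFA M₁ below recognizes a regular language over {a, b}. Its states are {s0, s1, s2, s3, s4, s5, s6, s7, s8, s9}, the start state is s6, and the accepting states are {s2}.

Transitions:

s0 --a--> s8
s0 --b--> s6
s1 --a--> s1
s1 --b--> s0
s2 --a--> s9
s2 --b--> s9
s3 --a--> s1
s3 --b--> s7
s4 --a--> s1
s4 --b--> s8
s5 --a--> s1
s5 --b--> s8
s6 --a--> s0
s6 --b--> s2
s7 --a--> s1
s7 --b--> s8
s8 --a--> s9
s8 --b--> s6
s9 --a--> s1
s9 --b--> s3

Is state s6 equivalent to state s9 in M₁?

No

First remove the unreachable states {s4,s5}; 8 states remain.
Start with accepting vs non-accepting: {s2} | {s0,s1,s3,s6,s7,s8,s9}.
On input b, block {s0,s1,s3,s6,s7,s8,s9} splits into {s0,s1,s3,s7,s8,s9} and {s6}.
On input b, block {s0,s1,s3,s7,s8,s9} splits into {s1,s3,s7,s9} and {s0,s8}.
Refine {s1,s3,s7,s9} on symbol b: members go to different blocks, giving {s1,s7} and {s3,s9}.
Split {s0,s8} by δ(·,a) → {s0} and {s8}.
On input b, block {s1,s7} splits into {s1} and {s7}.
On input b, block {s3,s9} splits into {s3} and {s9}.
The partition is now stable with 8 blocks: {s2} | {s1} | {s6} | {s0} | {s3} | {s8} | {s7} | {s9}.
s6 and s9 end up in different blocks, so they are distinguishable. For instance, the string 'b' is accepted from only s6.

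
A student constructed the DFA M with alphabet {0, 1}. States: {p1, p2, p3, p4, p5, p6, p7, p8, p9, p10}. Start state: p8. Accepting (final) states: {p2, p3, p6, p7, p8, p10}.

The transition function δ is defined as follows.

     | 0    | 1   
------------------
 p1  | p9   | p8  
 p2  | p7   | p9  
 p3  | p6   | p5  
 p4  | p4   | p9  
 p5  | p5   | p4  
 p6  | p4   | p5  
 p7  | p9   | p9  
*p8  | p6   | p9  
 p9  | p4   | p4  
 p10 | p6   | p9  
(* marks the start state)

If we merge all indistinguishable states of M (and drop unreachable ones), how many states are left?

States {p1,p2,p3,p7,p10} cannot be reached from the start state, so discard them.
Start with accepting vs non-accepting: {p6,p8} | {p4,p5,p9}.
Refine {p6,p8} on symbol 0: members go to different blocks, giving {p6} and {p8}.
The partition is now stable with 3 blocks: {p6} | {p4,p5,p9} | {p8}.

3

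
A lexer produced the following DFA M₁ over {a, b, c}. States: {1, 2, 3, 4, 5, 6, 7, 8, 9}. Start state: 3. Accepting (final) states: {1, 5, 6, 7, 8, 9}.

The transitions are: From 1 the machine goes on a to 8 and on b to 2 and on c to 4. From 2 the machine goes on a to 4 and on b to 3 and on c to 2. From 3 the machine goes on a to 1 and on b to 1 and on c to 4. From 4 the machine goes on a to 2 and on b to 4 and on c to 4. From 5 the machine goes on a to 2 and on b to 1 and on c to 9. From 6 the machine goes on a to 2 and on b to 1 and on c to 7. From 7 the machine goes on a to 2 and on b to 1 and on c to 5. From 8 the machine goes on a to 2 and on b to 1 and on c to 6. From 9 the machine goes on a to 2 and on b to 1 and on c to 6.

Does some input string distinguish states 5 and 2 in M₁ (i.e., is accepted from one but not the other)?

All states are reachable from the start state.
Initial partition by acceptance: {1,5,6,7,8,9} | {2,3,4}.
On input a, block {1,5,6,7,8,9} splits into {5,6,7,8,9} and {1}.
Refine {2,3,4} on symbol a: members go to different blocks, giving {2,4} and {3}.
Split {2,4} by δ(·,b) → {2} and {4}.
No further refinement is possible. Final partition (5 blocks): {5,6,7,8,9} | {2} | {1} | {3} | {4}.
5 and 2 end up in different blocks, so they are distinguishable. For instance, the string 'ε' is accepted from only 5.

Yes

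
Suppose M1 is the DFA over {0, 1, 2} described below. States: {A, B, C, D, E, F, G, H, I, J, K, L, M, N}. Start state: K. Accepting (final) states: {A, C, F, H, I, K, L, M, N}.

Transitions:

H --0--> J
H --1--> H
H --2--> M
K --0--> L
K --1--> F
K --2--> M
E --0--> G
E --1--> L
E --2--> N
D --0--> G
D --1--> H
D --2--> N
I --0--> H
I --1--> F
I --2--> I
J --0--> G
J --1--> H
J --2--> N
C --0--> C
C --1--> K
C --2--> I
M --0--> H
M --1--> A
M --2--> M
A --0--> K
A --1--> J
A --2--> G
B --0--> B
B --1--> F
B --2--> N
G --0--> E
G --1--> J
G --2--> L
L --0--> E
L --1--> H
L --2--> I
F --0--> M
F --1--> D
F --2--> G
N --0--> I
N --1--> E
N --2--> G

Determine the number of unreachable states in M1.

2

No path from K leads to B, C; the other 12 states are all reachable.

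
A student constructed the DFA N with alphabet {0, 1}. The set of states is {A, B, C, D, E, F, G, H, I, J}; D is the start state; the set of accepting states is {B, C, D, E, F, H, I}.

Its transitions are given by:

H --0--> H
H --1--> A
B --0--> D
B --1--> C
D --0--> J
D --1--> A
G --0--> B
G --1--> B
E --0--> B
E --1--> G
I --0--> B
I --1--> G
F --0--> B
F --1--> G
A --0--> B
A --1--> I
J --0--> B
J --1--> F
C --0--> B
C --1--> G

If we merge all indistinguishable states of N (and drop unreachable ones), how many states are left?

States {E,H} cannot be reached from the start state, so discard them.
Initial partition by acceptance: {B,C,D,F,I} | {A,G,J}.
On input 0, block {B,C,D,F,I} splits into {B,C,F,I} and {D}.
Refine {B,C,F,I} on symbol 0: members go to different blocks, giving {C,F,I} and {B}.
Refine {A,G,J} on symbol 1: members go to different blocks, giving {A,J} and {G}.
No further refinement is possible. Final partition (5 blocks): {C,F,I} | {A,J} | {D} | {B} | {G}.

5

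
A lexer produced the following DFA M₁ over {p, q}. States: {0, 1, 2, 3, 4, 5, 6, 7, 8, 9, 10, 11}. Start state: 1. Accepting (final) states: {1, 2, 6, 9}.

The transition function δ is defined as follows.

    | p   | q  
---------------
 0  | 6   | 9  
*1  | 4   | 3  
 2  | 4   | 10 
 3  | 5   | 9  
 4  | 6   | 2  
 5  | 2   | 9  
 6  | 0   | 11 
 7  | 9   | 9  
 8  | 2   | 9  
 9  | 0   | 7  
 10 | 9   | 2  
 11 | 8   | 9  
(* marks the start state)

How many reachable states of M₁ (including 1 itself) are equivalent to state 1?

All states are reachable from the start state.
Initial partition by acceptance: {1,2,6,9} | {0,3,4,5,7,8,10,11}.
Split {0,3,4,5,7,8,10,11} by δ(·,p) → {0,4,5,7,8,10} and {3,11}.
On input q, block {1,2,6,9} splits into {1,6} and {2,9}.
On input p, block {0,4,5,7,8,10} splits into {5,7,8,10} and {0,4}.
Stable partition: {1,6} | {5,7,8,10} | {3,11} | {2,9} | {0,4} — 5 equivalence classes.
State 1 belongs to the block {1,6}, which has 2 states.

2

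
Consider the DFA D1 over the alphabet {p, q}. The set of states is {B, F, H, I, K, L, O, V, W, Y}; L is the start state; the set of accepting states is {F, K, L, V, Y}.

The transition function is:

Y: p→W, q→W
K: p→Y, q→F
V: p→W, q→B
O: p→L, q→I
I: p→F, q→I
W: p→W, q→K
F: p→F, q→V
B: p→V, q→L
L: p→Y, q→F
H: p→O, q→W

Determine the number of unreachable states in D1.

3

Starting at L and following transitions, the reachable set is {B, F, K, L, V, W, Y}. That leaves H, I, O unreachable — 3 in total.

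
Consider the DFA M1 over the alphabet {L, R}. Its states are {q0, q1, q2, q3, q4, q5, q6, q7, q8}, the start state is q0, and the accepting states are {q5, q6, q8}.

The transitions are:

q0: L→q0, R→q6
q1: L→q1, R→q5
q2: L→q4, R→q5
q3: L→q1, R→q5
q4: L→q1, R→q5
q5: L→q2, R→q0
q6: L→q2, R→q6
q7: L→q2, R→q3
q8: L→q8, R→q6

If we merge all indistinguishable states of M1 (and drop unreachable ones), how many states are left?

States {q3,q7,q8} cannot be reached from the start state, so discard them.
P0 = {q5,q6} | {q0,q1,q2,q4}.
Refine {q5,q6} on symbol R: members go to different blocks, giving {q5} and {q6}.
Refine {q0,q1,q2,q4} on symbol R: members go to different blocks, giving {q1,q2,q4} and {q0}.
The partition is now stable with 4 blocks: {q5} | {q1,q2,q4} | {q6} | {q0}.

4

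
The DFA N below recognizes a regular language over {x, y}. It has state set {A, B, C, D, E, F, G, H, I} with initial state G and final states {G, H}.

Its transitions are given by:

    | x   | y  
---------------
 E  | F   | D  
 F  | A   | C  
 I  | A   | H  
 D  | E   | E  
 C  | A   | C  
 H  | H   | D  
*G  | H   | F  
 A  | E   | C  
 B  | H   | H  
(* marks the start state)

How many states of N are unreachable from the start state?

BFS from G reaches {A, C, D, E, F, G, H}; the 2 state(s) B, I are never visited.

2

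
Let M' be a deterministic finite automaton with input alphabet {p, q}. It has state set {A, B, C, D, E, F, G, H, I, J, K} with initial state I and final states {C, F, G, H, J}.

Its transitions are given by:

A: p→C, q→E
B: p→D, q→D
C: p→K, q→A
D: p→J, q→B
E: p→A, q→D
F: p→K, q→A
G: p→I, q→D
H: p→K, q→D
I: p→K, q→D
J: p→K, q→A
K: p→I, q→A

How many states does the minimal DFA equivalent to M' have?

States {F,G,H} cannot be reached from the start state, so discard them.
P0 = {C,J} | {A,B,D,E,I,K}.
Split {A,B,D,E,I,K} by δ(·,p) → {B,E,I,K} and {A,D}.
Refine {B,E,I,K} on symbol p: members go to different blocks, giving {B,E} and {I,K}.
No further refinement is possible. Final partition (4 blocks): {C,J} | {B,E} | {A,D} | {I,K}.

4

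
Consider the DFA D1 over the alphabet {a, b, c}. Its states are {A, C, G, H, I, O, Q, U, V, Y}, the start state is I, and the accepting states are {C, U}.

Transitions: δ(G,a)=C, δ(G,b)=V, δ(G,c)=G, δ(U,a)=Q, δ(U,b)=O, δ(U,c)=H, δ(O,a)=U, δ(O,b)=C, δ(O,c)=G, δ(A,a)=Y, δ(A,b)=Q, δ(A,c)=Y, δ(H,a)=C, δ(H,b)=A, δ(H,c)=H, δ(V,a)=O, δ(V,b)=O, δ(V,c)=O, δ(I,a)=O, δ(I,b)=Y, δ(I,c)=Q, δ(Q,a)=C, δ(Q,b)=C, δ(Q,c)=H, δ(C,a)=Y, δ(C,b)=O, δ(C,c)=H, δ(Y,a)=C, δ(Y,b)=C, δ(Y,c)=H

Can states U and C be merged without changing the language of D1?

Yes

Every state is reachable, so we keep all 10.
Start with accepting vs non-accepting: {C,U} | {A,G,H,I,O,Q,V,Y}.
Refine {A,G,H,I,O,Q,V,Y} on symbol a: members go to different blocks, giving {G,H,O,Q,Y} and {A,I,V}.
On input b, block {G,H,O,Q,Y} splits into {O,Q,Y} and {G,H}.
Stable partition: {C,U} | {O,Q,Y} | {A,I,V} | {G,H} — 4 equivalence classes.
U and C lie in the same block of the stable partition, so they are equivalent — no string distinguishes them.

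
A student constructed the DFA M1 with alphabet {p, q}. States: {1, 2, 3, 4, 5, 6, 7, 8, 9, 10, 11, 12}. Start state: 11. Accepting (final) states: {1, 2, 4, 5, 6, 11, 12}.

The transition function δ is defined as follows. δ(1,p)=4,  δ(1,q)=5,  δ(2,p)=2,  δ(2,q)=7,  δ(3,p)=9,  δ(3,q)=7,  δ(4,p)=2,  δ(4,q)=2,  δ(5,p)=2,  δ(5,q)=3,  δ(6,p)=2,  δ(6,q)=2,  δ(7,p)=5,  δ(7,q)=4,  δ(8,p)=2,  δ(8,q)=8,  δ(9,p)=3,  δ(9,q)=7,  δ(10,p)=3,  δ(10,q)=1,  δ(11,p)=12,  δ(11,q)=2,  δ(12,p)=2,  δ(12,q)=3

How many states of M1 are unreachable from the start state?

BFS from 11 reaches {2, 3, 4, 5, 7, 9, 11, 12}; the 4 state(s) 1, 6, 8, 10 are never visited.

4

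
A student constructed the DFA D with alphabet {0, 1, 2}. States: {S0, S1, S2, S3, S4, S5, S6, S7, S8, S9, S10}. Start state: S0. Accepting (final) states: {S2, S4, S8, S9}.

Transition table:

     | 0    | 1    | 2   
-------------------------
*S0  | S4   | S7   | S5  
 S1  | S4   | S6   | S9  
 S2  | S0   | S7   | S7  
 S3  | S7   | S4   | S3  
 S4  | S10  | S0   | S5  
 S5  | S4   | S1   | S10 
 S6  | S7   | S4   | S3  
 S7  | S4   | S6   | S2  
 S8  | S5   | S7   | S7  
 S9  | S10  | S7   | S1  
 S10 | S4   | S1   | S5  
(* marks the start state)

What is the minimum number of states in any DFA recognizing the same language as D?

5

States {S8} cannot be reached from the start state, so discard them.
Initial partition by acceptance: {S2,S4,S9} | {S0,S1,S3,S5,S6,S7,S10}.
On input 0, block {S0,S1,S3,S5,S6,S7,S10} splits into {S0,S1,S5,S7,S10} and {S3,S6}.
Refine {S0,S1,S5,S7,S10} on symbol 1: members go to different blocks, giving {S0,S5,S10} and {S1,S7}.
Refine {S2,S4,S9} on symbol 1: members go to different blocks, giving {S2,S9} and {S4}.
No further refinement is possible. Final partition (5 blocks): {S2,S9} | {S0,S5,S10} | {S3,S6} | {S1,S7} | {S4}.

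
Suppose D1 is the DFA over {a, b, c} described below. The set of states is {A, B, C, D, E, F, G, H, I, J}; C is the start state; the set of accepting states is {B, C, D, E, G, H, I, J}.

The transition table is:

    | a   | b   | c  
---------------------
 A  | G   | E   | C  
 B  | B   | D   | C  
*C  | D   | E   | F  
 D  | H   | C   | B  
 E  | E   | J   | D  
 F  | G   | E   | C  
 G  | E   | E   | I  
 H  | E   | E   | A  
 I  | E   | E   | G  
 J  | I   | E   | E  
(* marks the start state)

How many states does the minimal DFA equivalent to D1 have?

P0 = {B,C,D,E,G,H,I,J} | {A,F}.
On input c, block {B,C,D,E,G,H,I,J} splits into {B,D,E,G,I,J} and {C,H}.
On input a, block {B,D,E,G,I,J} splits into {B,E,G,I,J} and {D}.
Split {B,E,G,I,J} by δ(·,b) → {E,G,I,J} and {B}.
Refine {E,G,I,J} on symbol c: members go to different blocks, giving {G,I,J} and {E}.
On input a, block {G,I,J} splits into {G,I} and {J}.
Split {C,H} by δ(·,a) → {C} and {H}.
Stable partition: {G,I} | {A,F} | {C} | {D} | {B} | {E} | {J} | {H} — 8 equivalence classes.

8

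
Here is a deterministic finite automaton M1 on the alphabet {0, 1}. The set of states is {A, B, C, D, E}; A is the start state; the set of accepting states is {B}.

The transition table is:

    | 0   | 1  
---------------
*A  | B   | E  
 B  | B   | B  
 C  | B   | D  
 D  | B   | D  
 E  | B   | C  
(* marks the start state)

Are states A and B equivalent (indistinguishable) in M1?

No

Every state is reachable, so we keep all 5.
P0 = {B} | {A,C,D,E}.
No further refinement is possible. Final partition (2 blocks): {B} | {A,C,D,E}.
A and B end up in different blocks, so they are distinguishable. For instance, the string 'ε' is accepted from only B.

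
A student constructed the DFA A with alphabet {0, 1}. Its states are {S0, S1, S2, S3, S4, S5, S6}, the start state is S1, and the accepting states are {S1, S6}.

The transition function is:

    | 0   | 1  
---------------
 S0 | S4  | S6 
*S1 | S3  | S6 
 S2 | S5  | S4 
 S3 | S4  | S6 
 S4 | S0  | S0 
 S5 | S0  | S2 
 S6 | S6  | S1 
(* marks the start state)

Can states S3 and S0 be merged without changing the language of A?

Reachable states from the start: {S0,S1,S3,S4,S6}. Unreachable: {S2,S5} — drop them.
P0 = {S1,S6} | {S0,S3,S4}.
Split {S1,S6} by δ(·,0) → {S1} and {S6}.
Refine {S0,S3,S4} on symbol 1: members go to different blocks, giving {S0,S3} and {S4}.
Stable partition: {S1} | {S0,S3} | {S6} | {S4} — 4 equivalence classes.
S3 and S0 lie in the same block of the stable partition, so they are equivalent — no string distinguishes them.

Yes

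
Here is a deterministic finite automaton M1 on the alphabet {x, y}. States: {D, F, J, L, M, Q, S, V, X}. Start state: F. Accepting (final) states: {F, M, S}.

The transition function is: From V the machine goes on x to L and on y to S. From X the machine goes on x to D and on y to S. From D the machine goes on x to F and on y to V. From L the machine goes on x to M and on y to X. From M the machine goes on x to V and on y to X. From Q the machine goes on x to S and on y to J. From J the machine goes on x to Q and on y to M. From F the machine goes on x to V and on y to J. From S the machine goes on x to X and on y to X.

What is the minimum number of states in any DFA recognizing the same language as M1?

3

Initial partition by acceptance: {F,M,S} | {D,J,L,Q,V,X}.
Refine {D,J,L,Q,V,X} on symbol x: members go to different blocks, giving {J,V,X} and {D,L,Q}.
Stable partition: {F,M,S} | {J,V,X} | {D,L,Q} — 3 equivalence classes.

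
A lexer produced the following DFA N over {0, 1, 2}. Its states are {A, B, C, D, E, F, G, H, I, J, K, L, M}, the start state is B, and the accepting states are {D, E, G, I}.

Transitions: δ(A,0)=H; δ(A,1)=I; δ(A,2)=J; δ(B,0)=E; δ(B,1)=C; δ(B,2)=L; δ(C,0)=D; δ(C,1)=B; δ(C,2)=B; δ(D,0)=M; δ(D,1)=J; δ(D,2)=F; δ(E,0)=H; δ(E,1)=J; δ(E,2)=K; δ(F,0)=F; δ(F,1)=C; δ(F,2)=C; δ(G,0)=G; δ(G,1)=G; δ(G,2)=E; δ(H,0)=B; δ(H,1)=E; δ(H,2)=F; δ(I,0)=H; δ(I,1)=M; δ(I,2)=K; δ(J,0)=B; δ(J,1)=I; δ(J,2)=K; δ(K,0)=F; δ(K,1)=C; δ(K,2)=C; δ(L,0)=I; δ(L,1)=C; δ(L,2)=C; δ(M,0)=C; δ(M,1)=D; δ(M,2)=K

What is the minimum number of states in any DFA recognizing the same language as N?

First remove the unreachable states {A,G}; 11 states remain.
Start with accepting vs non-accepting: {D,E,I} | {B,C,F,H,J,K,L,M}.
On input 0, block {B,C,F,H,J,K,L,M} splits into {F,H,J,K,M} and {B,C,L}.
Split {F,H,J,K,M} by δ(·,0) → {H,J,M} and {F,K}.
No further refinement is possible. Final partition (4 blocks): {D,E,I} | {H,J,M} | {B,C,L} | {F,K}.

4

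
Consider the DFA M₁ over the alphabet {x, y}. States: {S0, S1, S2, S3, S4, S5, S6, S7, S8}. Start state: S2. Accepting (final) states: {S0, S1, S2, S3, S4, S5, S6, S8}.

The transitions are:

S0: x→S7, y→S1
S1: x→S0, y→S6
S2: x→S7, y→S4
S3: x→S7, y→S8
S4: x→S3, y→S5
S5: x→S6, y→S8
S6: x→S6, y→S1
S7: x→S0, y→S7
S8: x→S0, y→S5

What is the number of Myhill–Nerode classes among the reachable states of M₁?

P0 = {S0,S1,S2,S3,S4,S5,S6,S8} | {S7}.
On input x, block {S0,S1,S2,S3,S4,S5,S6,S8} splits into {S1,S4,S5,S6,S8} and {S0,S2,S3}.
Refine {S1,S4,S5,S6,S8} on symbol x: members go to different blocks, giving {S1,S4,S8} and {S5,S6}.
Stable partition: {S1,S4,S8} | {S7} | {S0,S2,S3} | {S5,S6} — 4 equivalence classes.

4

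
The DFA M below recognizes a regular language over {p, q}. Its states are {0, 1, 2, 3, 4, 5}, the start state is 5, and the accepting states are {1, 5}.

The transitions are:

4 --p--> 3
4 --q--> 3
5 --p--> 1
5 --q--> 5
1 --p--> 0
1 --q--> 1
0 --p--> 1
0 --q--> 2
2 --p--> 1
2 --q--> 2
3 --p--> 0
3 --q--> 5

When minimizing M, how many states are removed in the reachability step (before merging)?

No path from 5 leads to 3, 4; the other 4 states are all reachable.

2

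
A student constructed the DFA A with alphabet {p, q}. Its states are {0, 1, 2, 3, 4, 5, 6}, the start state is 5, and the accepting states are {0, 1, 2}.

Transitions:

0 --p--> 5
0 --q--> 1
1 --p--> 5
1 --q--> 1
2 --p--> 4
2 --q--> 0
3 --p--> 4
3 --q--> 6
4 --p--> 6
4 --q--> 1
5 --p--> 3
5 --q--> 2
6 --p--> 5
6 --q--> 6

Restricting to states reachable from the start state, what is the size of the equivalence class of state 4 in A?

2

Every state is reachable, so we keep all 7.
P0 = {0,1,2} | {3,4,5,6}.
Split {3,4,5,6} by δ(·,q) → {3,6} and {4,5}.
No further refinement is possible. Final partition (3 blocks): {0,1,2} | {3,6} | {4,5}.
The equivalence class containing 4 is {4,5}, of size 2.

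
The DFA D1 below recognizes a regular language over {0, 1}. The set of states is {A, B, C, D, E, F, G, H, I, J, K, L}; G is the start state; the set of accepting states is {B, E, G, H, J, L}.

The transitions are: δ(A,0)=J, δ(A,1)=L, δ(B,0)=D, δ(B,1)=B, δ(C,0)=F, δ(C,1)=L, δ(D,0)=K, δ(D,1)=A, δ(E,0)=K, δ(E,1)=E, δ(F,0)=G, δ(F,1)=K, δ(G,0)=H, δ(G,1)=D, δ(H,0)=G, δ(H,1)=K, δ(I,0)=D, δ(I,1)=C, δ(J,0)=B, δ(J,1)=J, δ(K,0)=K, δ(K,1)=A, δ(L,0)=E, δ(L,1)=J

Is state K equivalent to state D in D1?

First remove the unreachable states {C,F,I}; 9 states remain.
Start with accepting vs non-accepting: {B,E,G,H,J,L} | {A,D,K}.
On input 0, block {B,E,G,H,J,L} splits into {G,H,J,L} and {B,E}.
Refine {G,H,J,L} on symbol 0: members go to different blocks, giving {G,H} and {J,L}.
Split {A,D,K} by δ(·,0) → {D,K} and {A}.
The partition is now stable with 5 blocks: {G,H} | {D,K} | {B,E} | {J,L} | {A}.
K and D lie in the same block of the stable partition, so they are equivalent — no string distinguishes them.

Yes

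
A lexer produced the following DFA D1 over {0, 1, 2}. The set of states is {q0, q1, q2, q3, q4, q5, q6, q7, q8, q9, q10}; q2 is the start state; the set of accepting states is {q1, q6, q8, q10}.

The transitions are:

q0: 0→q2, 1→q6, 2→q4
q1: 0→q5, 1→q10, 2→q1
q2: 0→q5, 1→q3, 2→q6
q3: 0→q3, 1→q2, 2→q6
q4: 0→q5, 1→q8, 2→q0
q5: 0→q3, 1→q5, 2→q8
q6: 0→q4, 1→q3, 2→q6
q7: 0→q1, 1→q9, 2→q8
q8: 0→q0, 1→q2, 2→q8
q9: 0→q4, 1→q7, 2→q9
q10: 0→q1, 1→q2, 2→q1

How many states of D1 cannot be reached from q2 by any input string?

BFS from q2 reaches {q0, q2, q3, q4, q5, q6, q8}; the 4 state(s) q1, q7, q9, q10 are never visited.

4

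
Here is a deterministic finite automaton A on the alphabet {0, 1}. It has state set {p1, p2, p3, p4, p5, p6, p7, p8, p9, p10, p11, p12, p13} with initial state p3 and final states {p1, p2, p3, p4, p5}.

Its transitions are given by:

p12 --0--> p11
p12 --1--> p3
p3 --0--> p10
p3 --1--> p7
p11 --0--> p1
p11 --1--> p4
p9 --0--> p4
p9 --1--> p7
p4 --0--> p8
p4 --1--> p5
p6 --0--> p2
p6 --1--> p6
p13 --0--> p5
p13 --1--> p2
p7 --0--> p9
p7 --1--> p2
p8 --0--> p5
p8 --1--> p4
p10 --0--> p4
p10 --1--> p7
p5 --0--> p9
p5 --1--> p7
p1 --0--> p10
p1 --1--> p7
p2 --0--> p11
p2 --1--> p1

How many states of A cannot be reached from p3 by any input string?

No path from p3 leads to p6, p12, p13; the other 10 states are all reachable.

3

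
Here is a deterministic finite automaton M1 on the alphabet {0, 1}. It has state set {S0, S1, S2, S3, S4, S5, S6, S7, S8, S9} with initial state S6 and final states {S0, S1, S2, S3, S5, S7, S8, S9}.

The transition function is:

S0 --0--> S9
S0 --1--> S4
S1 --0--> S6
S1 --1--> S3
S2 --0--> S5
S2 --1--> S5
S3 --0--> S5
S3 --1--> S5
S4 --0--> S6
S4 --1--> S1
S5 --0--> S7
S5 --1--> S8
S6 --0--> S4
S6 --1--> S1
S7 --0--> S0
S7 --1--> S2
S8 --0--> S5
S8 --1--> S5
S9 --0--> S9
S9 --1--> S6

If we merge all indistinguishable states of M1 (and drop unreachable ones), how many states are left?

Start with accepting vs non-accepting: {S0,S1,S2,S3,S5,S7,S8,S9} | {S4,S6}.
Split {S0,S1,S2,S3,S5,S7,S8,S9} by δ(·,0) → {S0,S2,S3,S5,S7,S8,S9} and {S1}.
Refine {S0,S2,S3,S5,S7,S8,S9} on symbol 1: members go to different blocks, giving {S2,S3,S5,S7,S8} and {S0,S9}.
Refine {S2,S3,S5,S7,S8} on symbol 0: members go to different blocks, giving {S2,S3,S5,S8} and {S7}.
On input 0, block {S2,S3,S5,S8} splits into {S2,S3,S8} and {S5}.
The partition is now stable with 6 blocks: {S2,S3,S8} | {S4,S6} | {S1} | {S0,S9} | {S7} | {S5}.

6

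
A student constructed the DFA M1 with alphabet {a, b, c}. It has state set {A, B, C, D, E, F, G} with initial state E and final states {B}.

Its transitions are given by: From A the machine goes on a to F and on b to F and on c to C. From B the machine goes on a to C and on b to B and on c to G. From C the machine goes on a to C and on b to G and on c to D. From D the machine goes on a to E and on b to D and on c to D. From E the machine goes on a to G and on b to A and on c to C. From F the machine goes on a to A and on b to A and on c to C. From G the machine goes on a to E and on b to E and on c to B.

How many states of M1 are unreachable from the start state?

0

A breadth-first search from the start state visits every state.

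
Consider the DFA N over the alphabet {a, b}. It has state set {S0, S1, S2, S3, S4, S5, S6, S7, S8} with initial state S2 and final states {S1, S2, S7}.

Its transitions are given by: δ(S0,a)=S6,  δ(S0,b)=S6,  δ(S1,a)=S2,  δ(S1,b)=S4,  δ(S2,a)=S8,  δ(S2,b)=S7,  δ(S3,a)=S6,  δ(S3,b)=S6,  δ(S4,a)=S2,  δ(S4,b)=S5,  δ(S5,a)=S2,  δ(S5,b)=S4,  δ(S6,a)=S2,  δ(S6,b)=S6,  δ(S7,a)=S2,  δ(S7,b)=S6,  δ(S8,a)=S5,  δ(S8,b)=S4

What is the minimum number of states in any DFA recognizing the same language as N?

4

First remove the unreachable states {S0,S1,S3}; 6 states remain.
Initial partition by acceptance: {S2,S7} | {S4,S5,S6,S8}.
Refine {S2,S7} on symbol a: members go to different blocks, giving {S2} and {S7}.
Refine {S4,S5,S6,S8} on symbol a: members go to different blocks, giving {S4,S5,S6} and {S8}.
No further refinement is possible. Final partition (4 blocks): {S2} | {S4,S5,S6} | {S7} | {S8}.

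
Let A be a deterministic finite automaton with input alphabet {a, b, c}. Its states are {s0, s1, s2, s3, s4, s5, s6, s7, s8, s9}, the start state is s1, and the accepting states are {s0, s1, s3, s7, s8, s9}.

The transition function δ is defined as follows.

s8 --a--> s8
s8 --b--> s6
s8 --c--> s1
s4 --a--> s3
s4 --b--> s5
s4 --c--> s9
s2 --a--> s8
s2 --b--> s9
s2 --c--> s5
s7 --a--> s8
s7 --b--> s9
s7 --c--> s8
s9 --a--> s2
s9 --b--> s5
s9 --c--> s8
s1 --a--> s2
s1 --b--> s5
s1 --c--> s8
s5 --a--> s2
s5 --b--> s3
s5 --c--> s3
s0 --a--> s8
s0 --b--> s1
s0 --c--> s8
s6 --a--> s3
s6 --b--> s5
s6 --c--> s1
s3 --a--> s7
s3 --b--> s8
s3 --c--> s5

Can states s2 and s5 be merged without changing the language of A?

No

First remove the unreachable states {s0,s4}; 8 states remain.
P0 = {s1,s3,s7,s8,s9} | {s2,s5,s6}.
Split {s1,s3,s7,s8,s9} by δ(·,a) → {s3,s7,s8} and {s1,s9}.
Split {s3,s7,s8} by δ(·,b) → {s3} and {s7} and {s8}.
On input a, block {s2,s5,s6} splits into {s2} and {s5} and {s6}.
No further refinement is possible. Final partition (7 blocks): {s3} | {s2} | {s1,s9} | {s7} | {s8} | {s5} | {s6}.
s2 and s5 end up in different blocks, so they are distinguishable. For instance, the string 'a' is accepted from only s2.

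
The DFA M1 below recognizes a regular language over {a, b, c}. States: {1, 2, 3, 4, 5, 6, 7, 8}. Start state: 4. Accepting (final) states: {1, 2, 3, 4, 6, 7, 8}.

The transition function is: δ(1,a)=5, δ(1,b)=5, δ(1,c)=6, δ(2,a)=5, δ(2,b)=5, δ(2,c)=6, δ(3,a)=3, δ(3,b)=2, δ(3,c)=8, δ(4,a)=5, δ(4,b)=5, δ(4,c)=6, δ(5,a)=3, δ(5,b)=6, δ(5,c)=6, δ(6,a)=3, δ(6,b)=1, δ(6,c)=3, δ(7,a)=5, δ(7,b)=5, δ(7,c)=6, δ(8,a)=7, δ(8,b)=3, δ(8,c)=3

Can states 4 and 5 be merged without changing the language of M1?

No

Start with accepting vs non-accepting: {1,2,3,4,6,7,8} | {5}.
Split {1,2,3,4,6,7,8} by δ(·,a) → {1,2,4,7} and {3,6,8}.
On input a, block {3,6,8} splits into {3,6} and {8}.
Refine {3,6} on symbol c: members go to different blocks, giving {3} and {6}.
The partition is now stable with 5 blocks: {1,2,4,7} | {5} | {3} | {8} | {6}.
4 and 5 end up in different blocks, so they are distinguishable. For instance, the string 'ε' is accepted from only 4.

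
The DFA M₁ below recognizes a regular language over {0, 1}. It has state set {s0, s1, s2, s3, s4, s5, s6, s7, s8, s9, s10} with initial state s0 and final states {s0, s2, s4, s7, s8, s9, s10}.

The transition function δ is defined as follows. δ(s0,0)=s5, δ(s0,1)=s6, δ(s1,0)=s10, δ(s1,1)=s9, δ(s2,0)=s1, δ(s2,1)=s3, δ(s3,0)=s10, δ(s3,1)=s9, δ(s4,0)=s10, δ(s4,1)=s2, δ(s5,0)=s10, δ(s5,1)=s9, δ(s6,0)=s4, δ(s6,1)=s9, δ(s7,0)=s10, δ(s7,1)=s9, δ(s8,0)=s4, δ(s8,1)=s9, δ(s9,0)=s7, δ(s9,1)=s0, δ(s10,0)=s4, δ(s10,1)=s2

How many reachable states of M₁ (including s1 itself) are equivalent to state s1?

4

First remove the unreachable states {s8}; 10 states remain.
Initial partition by acceptance: {s0,s2,s4,s7,s9,s10} | {s1,s3,s5,s6}.
Split {s0,s2,s4,s7,s9,s10} by δ(·,0) → {s4,s7,s9,s10} and {s0,s2}.
Refine {s4,s7,s9,s10} on symbol 1: members go to different blocks, giving {s4,s9,s10} and {s7}.
Refine {s4,s9,s10} on symbol 0: members go to different blocks, giving {s4,s10} and {s9}.
Stable partition: {s4,s10} | {s1,s3,s5,s6} | {s0,s2} | {s7} | {s9} — 5 equivalence classes.
The equivalence class containing s1 is {s1,s3,s5,s6}, of size 4.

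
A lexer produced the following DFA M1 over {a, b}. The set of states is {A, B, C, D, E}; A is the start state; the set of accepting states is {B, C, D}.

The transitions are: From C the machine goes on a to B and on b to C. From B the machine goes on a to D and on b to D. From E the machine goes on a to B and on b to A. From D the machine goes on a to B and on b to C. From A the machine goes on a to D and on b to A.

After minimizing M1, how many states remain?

Reachable states from the start: {A,B,C,D}. Unreachable: {E} — drop them.
Initial partition by acceptance: {B,C,D} | {A}.
The partition is now stable with 2 blocks: {B,C,D} | {A}.

2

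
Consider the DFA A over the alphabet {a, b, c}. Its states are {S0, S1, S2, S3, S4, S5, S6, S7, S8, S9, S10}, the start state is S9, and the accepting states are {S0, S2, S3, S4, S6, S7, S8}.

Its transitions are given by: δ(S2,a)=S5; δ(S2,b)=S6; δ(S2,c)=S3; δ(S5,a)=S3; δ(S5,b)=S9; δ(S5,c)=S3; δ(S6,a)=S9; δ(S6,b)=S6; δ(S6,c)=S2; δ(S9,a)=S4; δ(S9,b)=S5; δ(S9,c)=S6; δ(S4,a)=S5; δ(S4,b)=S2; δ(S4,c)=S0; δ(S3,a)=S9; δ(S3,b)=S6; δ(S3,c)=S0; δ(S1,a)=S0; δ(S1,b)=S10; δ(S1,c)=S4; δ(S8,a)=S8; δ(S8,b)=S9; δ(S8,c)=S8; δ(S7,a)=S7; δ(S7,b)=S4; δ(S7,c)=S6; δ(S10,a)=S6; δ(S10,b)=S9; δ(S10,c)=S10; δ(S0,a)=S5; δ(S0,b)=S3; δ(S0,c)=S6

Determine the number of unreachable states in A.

Starting at S9 and following transitions, the reachable set is {S0, S2, S3, S4, S5, S6, S9}. That leaves S1, S7, S8, S10 unreachable — 4 in total.

4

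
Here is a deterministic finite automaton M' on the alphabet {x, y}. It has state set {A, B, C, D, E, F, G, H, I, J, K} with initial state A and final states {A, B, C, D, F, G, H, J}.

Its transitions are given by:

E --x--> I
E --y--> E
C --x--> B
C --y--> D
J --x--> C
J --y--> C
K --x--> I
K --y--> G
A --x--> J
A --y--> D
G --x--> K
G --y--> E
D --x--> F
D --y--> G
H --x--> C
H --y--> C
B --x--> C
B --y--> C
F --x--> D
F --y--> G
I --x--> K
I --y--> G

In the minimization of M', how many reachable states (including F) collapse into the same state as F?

2

States {H} cannot be reached from the start state, so discard them.
P0 = {A,B,C,D,F,G,J} | {E,I,K}.
Refine {A,B,C,D,F,G,J} on symbol x: members go to different blocks, giving {A,B,C,D,F,J} and {G}.
On input y, block {A,B,C,D,F,J} splits into {A,B,C,J} and {D,F}.
Split {A,B,C,J} by δ(·,y) → {A,C} and {B,J}.
On input y, block {E,I,K} splits into {I,K} and {E}.
No further refinement is possible. Final partition (6 blocks): {A,C} | {I,K} | {G} | {D,F} | {B,J} | {E}.
The equivalence class containing F is {D,F}, of size 2.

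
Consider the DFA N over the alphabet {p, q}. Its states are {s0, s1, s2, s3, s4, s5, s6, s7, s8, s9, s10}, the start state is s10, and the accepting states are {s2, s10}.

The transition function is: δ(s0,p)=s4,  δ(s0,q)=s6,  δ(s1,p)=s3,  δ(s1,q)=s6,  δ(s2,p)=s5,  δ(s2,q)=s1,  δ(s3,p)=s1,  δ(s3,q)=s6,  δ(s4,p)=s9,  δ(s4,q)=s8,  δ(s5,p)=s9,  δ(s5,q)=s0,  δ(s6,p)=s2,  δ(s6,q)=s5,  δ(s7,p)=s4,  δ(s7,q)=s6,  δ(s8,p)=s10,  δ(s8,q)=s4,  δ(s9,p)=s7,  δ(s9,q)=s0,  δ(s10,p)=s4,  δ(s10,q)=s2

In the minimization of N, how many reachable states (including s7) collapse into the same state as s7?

2

All states are reachable from the start state.
Start with accepting vs non-accepting: {s2,s10} | {s0,s1,s3,s4,s5,s6,s7,s8,s9}.
Split {s2,s10} by δ(·,q) → {s2} and {s10}.
Split {s0,s1,s3,s4,s5,s6,s7,s8,s9} by δ(·,p) → {s0,s1,s3,s4,s5,s7,s9} and {s6} and {s8}.
Refine {s0,s1,s3,s4,s5,s7,s9} on symbol q: members go to different blocks, giving {s0,s1,s3,s7} and {s5,s9} and {s4}.
Split {s0,s1,s3,s7} by δ(·,p) → {s0,s7} and {s1,s3}.
On input p, block {s5,s9} splits into {s5} and {s9}.
No further refinement is possible. Final partition (9 blocks): {s2} | {s0,s7} | {s10} | {s6} | {s8} | {s5} | {s4} | {s1,s3} | {s9}.
The equivalence class containing s7 is {s0,s7}, of size 2.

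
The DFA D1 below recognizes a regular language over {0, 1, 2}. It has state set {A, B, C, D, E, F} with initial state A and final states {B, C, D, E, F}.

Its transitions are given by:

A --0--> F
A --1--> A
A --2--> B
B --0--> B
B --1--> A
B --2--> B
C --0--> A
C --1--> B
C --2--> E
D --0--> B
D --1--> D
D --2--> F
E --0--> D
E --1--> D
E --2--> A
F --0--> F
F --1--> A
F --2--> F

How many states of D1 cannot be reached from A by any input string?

3

BFS from A reaches {A, B, F}; the 3 state(s) C, D, E are never visited.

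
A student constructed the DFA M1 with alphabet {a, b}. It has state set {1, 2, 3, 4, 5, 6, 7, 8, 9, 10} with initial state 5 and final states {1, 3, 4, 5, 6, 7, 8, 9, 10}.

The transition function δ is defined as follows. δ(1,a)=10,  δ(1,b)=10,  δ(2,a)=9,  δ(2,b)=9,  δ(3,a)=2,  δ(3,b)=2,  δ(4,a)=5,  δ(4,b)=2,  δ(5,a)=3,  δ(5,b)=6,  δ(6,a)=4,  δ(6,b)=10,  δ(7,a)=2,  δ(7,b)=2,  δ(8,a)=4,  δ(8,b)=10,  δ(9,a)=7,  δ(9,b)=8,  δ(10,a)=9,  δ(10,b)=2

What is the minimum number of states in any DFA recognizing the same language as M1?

5

First remove the unreachable states {1}; 9 states remain.
Initial partition by acceptance: {3,4,5,6,7,8,9,10} | {2}.
Refine {3,4,5,6,7,8,9,10} on symbol a: members go to different blocks, giving {4,5,6,8,9,10} and {3,7}.
On input a, block {4,5,6,8,9,10} splits into {4,6,8,10} and {5,9}.
On input a, block {4,6,8,10} splits into {4,10} and {6,8}.
Stable partition: {4,10} | {2} | {3,7} | {5,9} | {6,8} — 5 equivalence classes.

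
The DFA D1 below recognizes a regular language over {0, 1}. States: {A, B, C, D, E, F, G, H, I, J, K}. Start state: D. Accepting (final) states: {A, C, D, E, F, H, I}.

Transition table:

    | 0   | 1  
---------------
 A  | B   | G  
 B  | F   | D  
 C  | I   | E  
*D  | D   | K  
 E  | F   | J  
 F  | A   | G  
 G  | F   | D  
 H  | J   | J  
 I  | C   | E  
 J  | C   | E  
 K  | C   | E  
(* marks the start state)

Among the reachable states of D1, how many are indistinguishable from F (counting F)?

States {H} cannot be reached from the start state, so discard them.
Start with accepting vs non-accepting: {A,C,D,E,F,I} | {B,G,J,K}.
Refine {A,C,D,E,F,I} on symbol 0: members go to different blocks, giving {C,D,E,F,I} and {A}.
Refine {C,D,E,F,I} on symbol 0: members go to different blocks, giving {C,D,E,I} and {F}.
On input 0, block {C,D,E,I} splits into {C,D,I} and {E}.
On input 1, block {C,D,I} splits into {C,I} and {D}.
Refine {B,G,J,K} on symbol 0: members go to different blocks, giving {B,G} and {J,K}.
Stable partition: {C,I} | {B,G} | {A} | {F} | {E} | {D} | {J,K} — 7 equivalence classes.
The equivalence class containing F is {F}, of size 1.

1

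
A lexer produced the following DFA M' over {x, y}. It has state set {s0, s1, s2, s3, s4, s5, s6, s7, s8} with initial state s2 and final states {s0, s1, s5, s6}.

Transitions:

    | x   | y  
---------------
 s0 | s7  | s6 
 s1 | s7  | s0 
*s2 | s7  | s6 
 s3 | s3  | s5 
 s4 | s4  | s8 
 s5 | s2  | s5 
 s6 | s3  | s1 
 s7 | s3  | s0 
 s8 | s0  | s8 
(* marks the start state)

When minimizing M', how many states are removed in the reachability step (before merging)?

BFS from s2 reaches {s0, s1, s2, s3, s5, s6, s7}; the 2 state(s) s4, s8 are never visited.

2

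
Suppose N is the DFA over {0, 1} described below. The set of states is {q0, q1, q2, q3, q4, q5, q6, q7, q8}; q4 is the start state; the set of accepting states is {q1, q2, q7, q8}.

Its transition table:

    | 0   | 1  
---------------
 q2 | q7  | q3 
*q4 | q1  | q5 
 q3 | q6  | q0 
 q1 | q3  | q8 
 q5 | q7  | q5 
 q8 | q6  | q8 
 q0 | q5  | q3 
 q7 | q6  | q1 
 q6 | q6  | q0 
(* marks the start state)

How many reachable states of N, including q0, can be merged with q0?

1

States {q2} cannot be reached from the start state, so discard them.
P0 = {q1,q7,q8} | {q0,q3,q4,q5,q6}.
Split {q0,q3,q4,q5,q6} by δ(·,0) → {q0,q3,q6} and {q4,q5}.
On input 0, block {q0,q3,q6} splits into {q3,q6} and {q0}.
The partition is now stable with 4 blocks: {q1,q7,q8} | {q3,q6} | {q4,q5} | {q0}.
The equivalence class containing q0 is {q0}, of size 1.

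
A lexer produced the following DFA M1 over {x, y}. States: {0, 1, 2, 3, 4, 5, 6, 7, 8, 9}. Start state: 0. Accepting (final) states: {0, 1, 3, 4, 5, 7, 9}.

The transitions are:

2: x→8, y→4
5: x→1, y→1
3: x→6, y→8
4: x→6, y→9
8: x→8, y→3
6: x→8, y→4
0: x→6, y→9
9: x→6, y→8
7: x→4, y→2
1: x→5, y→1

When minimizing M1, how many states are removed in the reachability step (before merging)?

4

No path from 0 leads to 1, 2, 5, 7; the other 6 states are all reachable.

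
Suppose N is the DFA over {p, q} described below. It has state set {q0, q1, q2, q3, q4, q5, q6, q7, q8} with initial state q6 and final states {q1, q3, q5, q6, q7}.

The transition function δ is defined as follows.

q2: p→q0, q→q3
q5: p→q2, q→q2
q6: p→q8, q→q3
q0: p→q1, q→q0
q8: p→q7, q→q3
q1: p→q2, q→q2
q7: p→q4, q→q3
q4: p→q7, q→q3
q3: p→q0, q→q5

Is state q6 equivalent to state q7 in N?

Every state is reachable, so we keep all 9.
P0 = {q1,q3,q5,q6,q7} | {q0,q2,q4,q8}.
Split {q1,q3,q5,q6,q7} by δ(·,q) → {q3,q6,q7} and {q1,q5}.
Split {q3,q6,q7} by δ(·,q) → {q6,q7} and {q3}.
Refine {q0,q2,q4,q8} on symbol p: members go to different blocks, giving {q4,q8} and {q0} and {q2}.
The partition is now stable with 6 blocks: {q6,q7} | {q4,q8} | {q1,q5} | {q3} | {q0} | {q2}.
q6 and q7 lie in the same block of the stable partition, so they are equivalent — no string distinguishes them.

Yes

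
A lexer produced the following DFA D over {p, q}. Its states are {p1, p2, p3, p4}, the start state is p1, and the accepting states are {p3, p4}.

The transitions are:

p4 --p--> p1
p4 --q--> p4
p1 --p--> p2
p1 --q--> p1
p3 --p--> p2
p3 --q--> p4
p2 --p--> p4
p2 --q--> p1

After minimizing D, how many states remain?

States {p3} cannot be reached from the start state, so discard them.
P0 = {p4} | {p1,p2}.
On input p, block {p1,p2} splits into {p1} and {p2}.
The partition is now stable with 3 blocks: {p4} | {p1} | {p2}.

3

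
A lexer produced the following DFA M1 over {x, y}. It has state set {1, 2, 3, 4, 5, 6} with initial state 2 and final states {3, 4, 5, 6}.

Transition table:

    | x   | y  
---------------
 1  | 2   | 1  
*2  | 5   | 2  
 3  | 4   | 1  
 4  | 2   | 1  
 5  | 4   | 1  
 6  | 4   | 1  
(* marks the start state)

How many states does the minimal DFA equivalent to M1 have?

4

Reachable states from the start: {1,2,4,5}. Unreachable: {3,6} — drop them.
Start with accepting vs non-accepting: {4,5} | {1,2}.
On input x, block {4,5} splits into {4} and {5}.
Split {1,2} by δ(·,x) → {1} and {2}.
The partition is now stable with 4 blocks: {4} | {1} | {5} | {2}.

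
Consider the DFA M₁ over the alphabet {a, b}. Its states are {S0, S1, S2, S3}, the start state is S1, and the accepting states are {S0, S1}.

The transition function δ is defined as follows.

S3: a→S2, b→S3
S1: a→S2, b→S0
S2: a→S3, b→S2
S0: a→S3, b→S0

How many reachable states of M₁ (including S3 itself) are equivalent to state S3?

Start with accepting vs non-accepting: {S0,S1} | {S2,S3}.
No further refinement is possible. Final partition (2 blocks): {S0,S1} | {S2,S3}.
State S3 belongs to the block {S2,S3}, which has 2 states.

2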